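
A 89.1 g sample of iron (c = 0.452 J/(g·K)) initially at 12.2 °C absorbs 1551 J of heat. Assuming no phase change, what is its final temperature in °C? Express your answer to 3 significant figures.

ΔT = q / (m c) = 1551 / (89.1 × 0.452) = 38.51 °C
T_f = 12.2 + 38.51 = 50.71 °C

T_f = 50.7 °C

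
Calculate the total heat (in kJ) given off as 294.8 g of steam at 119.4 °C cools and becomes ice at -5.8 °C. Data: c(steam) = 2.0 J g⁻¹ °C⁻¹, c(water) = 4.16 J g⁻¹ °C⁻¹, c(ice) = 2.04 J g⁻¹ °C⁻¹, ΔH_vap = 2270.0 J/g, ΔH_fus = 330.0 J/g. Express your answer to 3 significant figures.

q = 904 kJ

q1 (cool steam 119.4→100 °C): 294.8 × 2.0 × 19.4 = 11438 J
q2 (condense at 100 °C): 294.8 × 2270.0 = 669196 J
q3 (cool water 100→0 °C): 294.8 × 4.16 × 100.0 = 122637 J
q4 (freeze at 0 °C): 294.8 × 330.0 = 97284 J
q5 (cool ice 0→-5.8 °C): 294.8 × 2.04 × 5.8 = 3488 J
Total: 11438 + 669196 + 122637 + 97284 + 3488 = 904043 J = 904 kJ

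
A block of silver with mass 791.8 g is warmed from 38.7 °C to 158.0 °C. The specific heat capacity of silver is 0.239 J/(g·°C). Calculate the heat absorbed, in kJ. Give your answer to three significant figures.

q = 22.6 kJ

q = m c ΔT = 791.8 × 0.239 × (158.0 − 38.7)
q = 791.8 × 0.239 × 119.3 = 22580 J = 22.6 kJ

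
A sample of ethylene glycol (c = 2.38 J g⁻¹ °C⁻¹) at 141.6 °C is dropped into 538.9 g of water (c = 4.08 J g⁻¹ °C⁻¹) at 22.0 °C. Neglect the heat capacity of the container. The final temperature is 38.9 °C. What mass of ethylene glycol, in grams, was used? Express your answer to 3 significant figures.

q_gained = (538.9 × 4.08) × (38.9 − 22.0) = 37160 J
q_lost = m × 2.38 × (141.6 − 38.9) = 244.426 m
m = 37160 / 244.426 = 152 g

m = 152 g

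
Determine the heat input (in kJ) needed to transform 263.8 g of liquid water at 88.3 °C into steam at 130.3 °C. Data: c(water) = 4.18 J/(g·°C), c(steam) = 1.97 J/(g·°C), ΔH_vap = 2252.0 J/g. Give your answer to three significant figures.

q = 623 kJ

q1 (heat water 88.3→100.0 °C): 263.8 × 4.18 × 11.7 = 12901 J
q2 (vaporize at 100 °C): 263.8 × 2252.0 = 594078 J
q3 (heat steam 100.0→130.3 °C): 263.8 × 1.97 × 30.3 = 15746 J
Total: 12901 + 594078 + 15746 = 622725 J = 623 kJ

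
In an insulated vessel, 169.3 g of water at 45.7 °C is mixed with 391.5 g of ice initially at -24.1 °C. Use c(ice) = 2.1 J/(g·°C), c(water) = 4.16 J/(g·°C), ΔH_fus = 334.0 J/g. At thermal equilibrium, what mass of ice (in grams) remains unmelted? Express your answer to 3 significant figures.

Heat to warm all ice to 0 °C: 391.5×2.1×24.1 = 19814 J
Heat released by water cooling to 0 °C: 169.3×4.16×45.7 = 32186 J
32186 J < 19814 + 391.5×334.0 = 150575 J, so not all ice melts; final T = 0 °C.
Heat left for melting: 32186 − 19814 = 12372 J
Mass melted = 12372 / 334.0 = 37.04 g
Ice remaining = 391.5 − 37.04 = 354.46 g

m_ice remaining = 354 g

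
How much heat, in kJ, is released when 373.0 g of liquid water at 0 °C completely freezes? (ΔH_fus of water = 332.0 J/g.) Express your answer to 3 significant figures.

q = m × ΔH_fus = 373.0 × 332.0 = 123800 J = 124 kJ

q = 124 kJ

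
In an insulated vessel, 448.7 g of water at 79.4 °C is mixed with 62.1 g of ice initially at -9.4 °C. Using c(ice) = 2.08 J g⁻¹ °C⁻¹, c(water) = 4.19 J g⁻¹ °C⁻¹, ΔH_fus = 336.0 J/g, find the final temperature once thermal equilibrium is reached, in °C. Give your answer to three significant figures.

Heat to bring ice to 0 °C and melt it: q₁ = 62.1×2.08×9.4 + 62.1×336.0 = 22080 J
Heat the water can supply cooling to 0 °C: 448.7×4.19×79.4 = 149276 J > q₁, so all ice melts.
Energy balance: 448.7×4.19×(79.4 − T) = 22080 + 62.1×4.19×(T − 0)
1880.053(79.4 − T) = 22080 + 260.199 T
149276 − 22080 = 2140.252 T
T = 127196 / 2140.252 = 59.43 °C

T_f = 59.4 °C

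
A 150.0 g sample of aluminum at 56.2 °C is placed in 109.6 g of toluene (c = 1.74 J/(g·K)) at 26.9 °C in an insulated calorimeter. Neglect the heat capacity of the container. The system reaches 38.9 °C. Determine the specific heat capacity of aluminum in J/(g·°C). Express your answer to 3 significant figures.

q_gained = (109.6 × 1.74) × (38.9 − 26.9) = 2288 J
q_lost = 150.0 × c × (56.2 − 38.9) = 2595 c
Set equal: c = 2288 / 2595 = 0.882 J/(g·°C)

c = 0.882 J/(g·°C)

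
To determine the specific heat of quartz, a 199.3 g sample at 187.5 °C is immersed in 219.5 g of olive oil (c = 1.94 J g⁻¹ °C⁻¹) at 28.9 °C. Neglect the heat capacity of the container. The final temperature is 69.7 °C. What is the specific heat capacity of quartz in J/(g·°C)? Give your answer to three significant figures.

q_gained = (219.5 × 1.94) × (69.7 − 28.9) = 17370 J
q_lost = 199.3 × c × (187.5 − 69.7) = 23477.54 c
Set equal: c = 17370 / 23477.54 = 0.740 J/(g·°C)

c = 0.740 J/(g·°C)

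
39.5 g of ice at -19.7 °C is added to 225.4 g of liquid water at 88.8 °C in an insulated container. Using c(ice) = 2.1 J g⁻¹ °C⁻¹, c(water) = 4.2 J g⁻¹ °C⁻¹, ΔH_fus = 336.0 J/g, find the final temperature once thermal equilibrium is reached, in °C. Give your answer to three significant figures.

T_f = 62.2 °C

Heat to bring ice to 0 °C and melt it: q₁ = 39.5×2.1×19.7 + 39.5×336.0 = 14906 J
Heat the water can supply cooling to 0 °C: 225.4×4.2×88.8 = 84065.2 J > q₁, so all ice melts.
Energy balance: 225.4×4.2×(88.8 − T) = 14906 + 39.5×4.2×(T − 0)
946.68(88.8 − T) = 14906 + 165.9 T
84065.2 − 14906 = 1112.58 T
T = 69159.2 / 1112.58 = 62.16 °C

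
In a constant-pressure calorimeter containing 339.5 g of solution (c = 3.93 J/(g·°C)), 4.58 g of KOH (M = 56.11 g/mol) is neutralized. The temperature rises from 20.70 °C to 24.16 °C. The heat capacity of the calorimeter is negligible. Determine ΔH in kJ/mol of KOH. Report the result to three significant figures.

|ΔT| = |24.16 − 20.70| = 3.46 °C
|q_surr| = (339.5 × 3.93) × 3.46 = 1334.235 × 3.46 = 4616.5 J
n(KOH) = 4.58 / 56.11 = 0.081625 mol
Temperature rose, so q_rxn = −|q_surr| = -4.6165 kJ
ΔH = q_rxn / n = -56.56 kJ/mol

ΔH = -56.6 kJ/mol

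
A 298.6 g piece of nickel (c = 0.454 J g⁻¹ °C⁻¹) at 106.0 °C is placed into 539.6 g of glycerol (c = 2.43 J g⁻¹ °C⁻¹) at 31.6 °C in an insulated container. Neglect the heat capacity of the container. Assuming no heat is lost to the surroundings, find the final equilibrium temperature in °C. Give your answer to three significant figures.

T_f = 38.6 °C

Heat lost by nickel = heat gained by glycerol.
(298.6)(0.454)(106.0 − T) = (539.6)(2.43)(T − 31.6)
135.5644 (106.0 − T) = 1311.228 (T − 31.6)
14370 − 135.5644 T = 1311.228 T − 41435
55805 = 1446.7924 T
T = 38.57 °C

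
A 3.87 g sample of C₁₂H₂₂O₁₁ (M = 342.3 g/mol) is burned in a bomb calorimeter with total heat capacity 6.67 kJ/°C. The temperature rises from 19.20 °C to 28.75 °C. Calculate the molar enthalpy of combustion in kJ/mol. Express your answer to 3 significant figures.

ΔH = -5630 kJ/mol

ΔT = 28.75 − 19.20 = 9.55 °C
q_cal = C_cal × ΔT = 6.67 × 9.55 = 63.6985 kJ
n = 3.87 / 342.3 = 0.01131 mol
q_rxn = −q_cal = -63.6985 kJ
ΔH = -63.6985 / 0.01131 = -5632 kJ/mol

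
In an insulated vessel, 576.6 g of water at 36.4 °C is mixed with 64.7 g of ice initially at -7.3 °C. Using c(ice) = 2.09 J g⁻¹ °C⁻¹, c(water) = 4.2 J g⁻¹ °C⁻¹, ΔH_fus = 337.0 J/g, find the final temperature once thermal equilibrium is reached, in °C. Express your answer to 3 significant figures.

T_f = 24.3 °C

Heat to bring ice to 0 °C and melt it: q₁ = 64.7×2.09×7.3 + 64.7×337.0 = 22791 J
Heat the water can supply cooling to 0 °C: 576.6×4.2×36.4 = 88150.6 J > q₁, so all ice melts.
Energy balance: 576.6×4.2×(36.4 − T) = 22791 + 64.7×4.2×(T − 0)
2421.72(36.4 − T) = 22791 + 271.74 T
88150.6 − 22791 = 2693.46 T
T = 65359.6 / 2693.46 = 24.27 °C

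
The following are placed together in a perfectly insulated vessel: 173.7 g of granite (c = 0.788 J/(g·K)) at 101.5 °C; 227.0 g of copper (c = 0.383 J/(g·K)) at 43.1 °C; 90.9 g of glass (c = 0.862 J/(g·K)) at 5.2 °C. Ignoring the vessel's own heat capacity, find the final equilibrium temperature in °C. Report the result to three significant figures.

Σ mᵢcᵢ(T − Tᵢ) = 0  ⇒  T = Σ mᵢcᵢTᵢ / Σ mᵢcᵢ
Σ mᵢcᵢ = 173.7×0.788 + 227.0×0.383 + 90.9×0.862 = 302.1724
Σ mᵢcᵢTᵢ = 136.8756×101.5 + 86.941×43.1 + 78.3558×5.2 = 18047
T = 18047 / 302.1724 = 59.72 °C

T_f = 59.7 °C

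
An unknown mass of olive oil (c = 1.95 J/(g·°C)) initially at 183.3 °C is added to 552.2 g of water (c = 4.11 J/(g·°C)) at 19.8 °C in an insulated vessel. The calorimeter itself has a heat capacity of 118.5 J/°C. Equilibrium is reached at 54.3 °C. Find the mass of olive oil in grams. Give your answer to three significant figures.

q_gained = (552.2 × 4.11 + 118.5) × (54.3 − 19.8) = 82390 J
q_lost = m × 1.95 × (183.3 − 54.3) = 251.55 m
m = 82390 / 251.55 = 328 g

m = 328 g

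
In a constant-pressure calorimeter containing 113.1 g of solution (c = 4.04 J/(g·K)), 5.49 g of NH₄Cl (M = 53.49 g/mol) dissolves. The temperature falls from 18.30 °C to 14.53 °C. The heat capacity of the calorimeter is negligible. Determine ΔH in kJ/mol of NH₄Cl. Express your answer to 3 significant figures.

|ΔT| = |14.53 − 18.30| = 3.77 °C
|q_surr| = (113.1 × 4.04) × 3.77 = 456.924 × 3.77 = 1723 J
n(NH₄Cl) = 5.49 / 53.49 = 0.1026 mol
Temperature fell, so q_rxn = +|q_surr| = 1.723 kJ
ΔH = q_rxn / n = 16.79 kJ/mol

ΔH = 16.8 kJ/mol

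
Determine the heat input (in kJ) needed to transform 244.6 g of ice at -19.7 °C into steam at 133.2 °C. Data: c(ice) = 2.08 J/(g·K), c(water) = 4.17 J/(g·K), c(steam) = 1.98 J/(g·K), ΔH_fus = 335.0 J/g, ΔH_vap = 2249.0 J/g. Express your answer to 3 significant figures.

q1 (heat ice -19.7→0.0 °C): 244.6 × 2.08 × 19.7 = 10023 J
q2 (melt at 0 °C): 244.6 × 335.0 = 81941 J
q3 (heat water 0.0→100.0 °C): 244.6 × 4.17 × 100.0 = 101998 J
q4 (vaporize at 100 °C): 244.6 × 2249.0 = 550105 J
q5 (heat steam 100.0→133.2 °C): 244.6 × 1.98 × 33.2 = 16079 J
Total: 10023 + 81941 + 101998 + 550105 + 16079 = 760146 J = 760 kJ

q = 760 kJ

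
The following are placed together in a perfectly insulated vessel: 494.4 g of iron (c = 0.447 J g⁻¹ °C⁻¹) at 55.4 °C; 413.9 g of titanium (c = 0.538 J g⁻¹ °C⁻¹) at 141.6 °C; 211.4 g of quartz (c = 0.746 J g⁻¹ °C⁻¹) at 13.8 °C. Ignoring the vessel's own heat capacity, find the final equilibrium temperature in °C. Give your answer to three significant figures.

T_f = 76.4 °C

Σ mᵢcᵢ(T − Tᵢ) = 0  ⇒  T = Σ mᵢcᵢTᵢ / Σ mᵢcᵢ
Σ mᵢcᵢ = 494.4×0.447 + 413.9×0.538 + 211.4×0.746 = 601.3794
Σ mᵢcᵢTᵢ = 220.9968×55.4 + 222.6782×141.6 + 157.7044×13.8 = 45951
T = 45951 / 601.3794 = 76.41 °C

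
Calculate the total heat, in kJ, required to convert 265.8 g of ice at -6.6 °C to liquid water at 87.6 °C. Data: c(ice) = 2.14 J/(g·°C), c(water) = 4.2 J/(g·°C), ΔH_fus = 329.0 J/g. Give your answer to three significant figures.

q = 189 kJ

q1 (heat ice -6.6→0.0 °C): 265.8 × 2.14 × 6.6 = 3754 J
q2 (melt at 0 °C): 265.8 × 329.0 = 87448 J
q3 (heat water 0.0→87.6 °C): 265.8 × 4.2 × 87.6 = 97793 J
Total: 3754 + 87448 + 97793 = 188995 J = 189 kJ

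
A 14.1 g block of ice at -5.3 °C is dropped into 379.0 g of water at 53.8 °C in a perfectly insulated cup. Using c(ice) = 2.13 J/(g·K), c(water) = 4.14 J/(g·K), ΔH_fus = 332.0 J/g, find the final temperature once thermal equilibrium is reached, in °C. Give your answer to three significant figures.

Heat to bring ice to 0 °C and melt it: q₁ = 14.1×2.13×5.3 + 14.1×332.0 = 4840.4 J
Heat the water can supply cooling to 0 °C: 379.0×4.14×53.8 = 84415.4 J > q₁, so all ice melts.
Energy balance: 379.0×4.14×(53.8 − T) = 4840.4 + 14.1×4.14×(T − 0)
1569.06(53.8 − T) = 4840.4 + 58.374 T
84415.4 − 4840.4 = 1627.434 T
T = 79575.0 / 1627.434 = 48.90 °C

T_f = 48.9 °C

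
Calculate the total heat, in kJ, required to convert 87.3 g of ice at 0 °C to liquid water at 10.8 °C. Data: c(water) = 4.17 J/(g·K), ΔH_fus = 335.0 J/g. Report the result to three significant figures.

q1 (melt at 0 °C): 87.3 × 335.0 = 29246 J
q2 (heat water 0.0→10.8 °C): 87.3 × 4.17 × 10.8 = 3932 J
Total: 29246 + 3932 = 33178 J = 33.2 kJ

q = 33.2 kJ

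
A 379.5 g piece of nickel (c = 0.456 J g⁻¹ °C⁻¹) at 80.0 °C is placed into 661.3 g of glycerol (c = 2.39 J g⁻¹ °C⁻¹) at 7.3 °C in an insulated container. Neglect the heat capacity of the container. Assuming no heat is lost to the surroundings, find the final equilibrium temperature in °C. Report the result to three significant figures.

T_f = 14.5 °C

Heat lost by nickel = heat gained by glycerol.
(379.5)(0.456)(80.0 − T) = (661.3)(2.39)(T − 7.3)
173.052 (80.0 − T) = 1580.507 (T − 7.3)
13844 − 173.052 T = 1580.507 T − 11538
25382 = 1753.559 T
T = 14.47 °C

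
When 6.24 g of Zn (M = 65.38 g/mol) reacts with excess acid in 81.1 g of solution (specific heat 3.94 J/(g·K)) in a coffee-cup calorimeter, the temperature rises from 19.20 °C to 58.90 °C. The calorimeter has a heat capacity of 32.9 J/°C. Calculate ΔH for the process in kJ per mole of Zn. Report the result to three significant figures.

|ΔT| = |58.90 − 19.20| = 39.70 °C
|q_surr| = (81.1 × 3.94 + 32.9) × 39.70 = 352.434 × 39.70 = 13990 J
n(Zn) = 6.24 / 65.38 = 0.09544 mol
Temperature rose, so q_rxn = −|q_surr| = -13.99 kJ
ΔH = q_rxn / n = -146.6 kJ/mol

ΔH = -147 kJ/mol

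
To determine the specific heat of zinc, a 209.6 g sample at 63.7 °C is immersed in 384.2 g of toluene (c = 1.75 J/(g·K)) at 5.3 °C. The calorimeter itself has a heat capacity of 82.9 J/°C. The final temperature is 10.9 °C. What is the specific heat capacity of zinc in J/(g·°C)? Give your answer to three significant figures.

q_gained = (384.2 × 1.75 + 82.9) × (10.9 − 5.3) = 4229 J
q_lost = 209.6 × c × (63.7 − 10.9) = 11066.88 c
Set equal: c = 4229 / 11066.88 = 0.382 J/(g·°C)

c = 0.382 J/(g·°C)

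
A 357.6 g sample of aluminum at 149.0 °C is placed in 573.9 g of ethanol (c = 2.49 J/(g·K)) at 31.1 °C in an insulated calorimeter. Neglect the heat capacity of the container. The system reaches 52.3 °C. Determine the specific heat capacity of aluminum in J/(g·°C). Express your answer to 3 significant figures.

q_gained = (573.9 × 2.49) × (52.3 − 31.1) = 30300 J
q_lost = 357.6 × c × (149.0 − 52.3) = 34579.92 c
Set equal: c = 30300 / 34579.92 = 0.876 J/(g·°C)

c = 0.876 J/(g·°C)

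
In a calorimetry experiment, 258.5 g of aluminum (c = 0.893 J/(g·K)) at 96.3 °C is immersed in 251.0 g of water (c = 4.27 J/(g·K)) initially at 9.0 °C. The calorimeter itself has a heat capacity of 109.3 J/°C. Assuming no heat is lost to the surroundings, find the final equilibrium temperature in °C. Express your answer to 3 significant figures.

T_f = 23.3 °C

Heat lost by aluminum = heat gained by water + calorimeter.
(258.5)(0.893)(96.3 − T) = [(251.0)(4.27) + 109.3](T − 9.0)
230.8405 (96.3 − T) = 1181.07 (T − 9.0)
22230 − 230.8405 T = 1181.07 T − 10630
32860 = 1411.9105 T
T = 23.27 °C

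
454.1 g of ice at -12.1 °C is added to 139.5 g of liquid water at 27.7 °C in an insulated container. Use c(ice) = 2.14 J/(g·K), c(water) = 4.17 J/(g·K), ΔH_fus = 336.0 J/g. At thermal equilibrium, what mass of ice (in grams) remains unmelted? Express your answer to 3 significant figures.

Heat to warm all ice to 0 °C: 454.1×2.14×12.1 = 11758 J
Heat released by water cooling to 0 °C: 139.5×4.17×27.7 = 16114 J
16114 J < 11758 + 454.1×336.0 = 164335.6 J, so not all ice melts; final T = 0 °C.
Heat left for melting: 16114 − 11758 = 4356 J
Mass melted = 4356 / 336.0 = 12.96 g
Ice remaining = 454.1 − 12.96 = 441.14 g

m_ice remaining = 441 g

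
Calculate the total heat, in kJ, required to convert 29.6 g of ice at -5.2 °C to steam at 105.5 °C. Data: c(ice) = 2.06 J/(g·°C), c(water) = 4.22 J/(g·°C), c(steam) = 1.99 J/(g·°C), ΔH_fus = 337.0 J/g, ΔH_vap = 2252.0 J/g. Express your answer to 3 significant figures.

q = 89.8 kJ

q1 (heat ice -5.2→0.0 °C): 29.6 × 2.06 × 5.2 = 317 J
q2 (melt at 0 °C): 29.6 × 337.0 = 9975 J
q3 (heat water 0.0→100.0 °C): 29.6 × 4.22 × 100.0 = 12491 J
q4 (vaporize at 100 °C): 29.6 × 2252.0 = 66659 J
q5 (heat steam 100.0→105.5 °C): 29.6 × 1.99 × 5.5 = 324 J
Total: 317 + 9975 + 12491 + 66659 + 324 = 89766 J = 89.8 kJ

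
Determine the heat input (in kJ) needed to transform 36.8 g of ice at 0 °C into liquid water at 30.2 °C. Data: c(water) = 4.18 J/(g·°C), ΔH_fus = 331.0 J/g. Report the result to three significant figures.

q = 16.8 kJ

q1 (melt at 0 °C): 36.8 × 331.0 = 12181 J
q2 (heat water 0.0→30.2 °C): 36.8 × 4.18 × 30.2 = 4645 J
Total: 12181 + 4645 = 16826 J = 16.8 kJ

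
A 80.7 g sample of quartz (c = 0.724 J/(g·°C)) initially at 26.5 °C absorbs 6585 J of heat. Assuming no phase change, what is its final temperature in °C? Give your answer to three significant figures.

ΔT = q / (m c) = 6585 / (80.7 × 0.724) = 112.7 °C
T_f = 26.5 + 112.7 = 139.2 °C

T_f = 139 °C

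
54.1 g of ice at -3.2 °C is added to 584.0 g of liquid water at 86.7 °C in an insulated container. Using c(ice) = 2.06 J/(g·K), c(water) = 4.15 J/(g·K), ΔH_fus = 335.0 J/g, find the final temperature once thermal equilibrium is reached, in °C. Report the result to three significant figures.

T_f = 72.4 °C

Heat to bring ice to 0 °C and melt it: q₁ = 54.1×2.06×3.2 + 54.1×335.0 = 18480 J
Heat the water can supply cooling to 0 °C: 584.0×4.15×86.7 = 210126 J > q₁, so all ice melts.
Energy balance: 584.0×4.15×(86.7 − T) = 18480 + 54.1×4.15×(T − 0)
2423.6(86.7 − T) = 18480 + 224.515 T
210126 − 18480 = 2648.115 T
T = 191646 / 2648.115 = 72.37 °C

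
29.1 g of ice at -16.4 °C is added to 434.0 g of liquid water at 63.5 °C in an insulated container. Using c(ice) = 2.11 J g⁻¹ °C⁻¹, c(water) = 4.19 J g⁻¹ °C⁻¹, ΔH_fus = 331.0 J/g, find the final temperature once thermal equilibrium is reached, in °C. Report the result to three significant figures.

Heat to bring ice to 0 °C and melt it: q₁ = 29.1×2.11×16.4 + 29.1×331.0 = 10639 J
Heat the water can supply cooling to 0 °C: 434.0×4.19×63.5 = 115472 J > q₁, so all ice melts.
Energy balance: 434.0×4.19×(63.5 − T) = 10639 + 29.1×4.19×(T − 0)
1818.46(63.5 − T) = 10639 + 121.929 T
115472 − 10639 = 1940.389 T
T = 104833 / 1940.389 = 54.03 °C

T_f = 54.0 °C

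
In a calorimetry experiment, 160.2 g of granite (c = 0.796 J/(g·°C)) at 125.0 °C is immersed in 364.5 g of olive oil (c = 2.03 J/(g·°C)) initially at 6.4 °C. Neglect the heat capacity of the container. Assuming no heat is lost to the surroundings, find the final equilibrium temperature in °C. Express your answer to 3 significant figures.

T_f = 23.8 °C

Heat lost by granite = heat gained by olive oil.
(160.2)(0.796)(125.0 − T) = (364.5)(2.03)(T − 6.4)
127.5192 (125.0 − T) = 739.935 (T − 6.4)
15940 − 127.5192 T = 739.935 T − 4735.6
20675.6 = 867.4542 T
T = 23.83 °C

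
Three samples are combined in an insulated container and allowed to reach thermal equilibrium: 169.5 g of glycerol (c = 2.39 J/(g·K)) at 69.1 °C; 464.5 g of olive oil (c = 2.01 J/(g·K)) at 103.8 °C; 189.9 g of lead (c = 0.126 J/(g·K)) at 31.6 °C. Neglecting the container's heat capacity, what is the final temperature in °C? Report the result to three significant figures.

T_f = 92.2 °C

Σ mᵢcᵢ(T − Tᵢ) = 0  ⇒  T = Σ mᵢcᵢTᵢ / Σ mᵢcᵢ
Σ mᵢcᵢ = 169.5×2.39 + 464.5×2.01 + 189.9×0.126 = 1362.6774
Σ mᵢcᵢTᵢ = 405.105×69.1 + 933.645×103.8 + 23.9274×31.6 = 125660
T = 125660 / 1362.6774 = 92.22 °C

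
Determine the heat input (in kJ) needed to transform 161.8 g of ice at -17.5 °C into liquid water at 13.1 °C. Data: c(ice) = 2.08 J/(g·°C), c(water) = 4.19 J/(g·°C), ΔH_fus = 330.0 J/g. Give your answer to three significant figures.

q = 68.2 kJ

q1 (heat ice -17.5→0.0 °C): 161.8 × 2.08 × 17.5 = 5890 J
q2 (melt at 0 °C): 161.8 × 330.0 = 53394 J
q3 (heat water 0.0→13.1 °C): 161.8 × 4.19 × 13.1 = 8881 J
Total: 5890 + 53394 + 8881 = 68165 J = 68.2 kJ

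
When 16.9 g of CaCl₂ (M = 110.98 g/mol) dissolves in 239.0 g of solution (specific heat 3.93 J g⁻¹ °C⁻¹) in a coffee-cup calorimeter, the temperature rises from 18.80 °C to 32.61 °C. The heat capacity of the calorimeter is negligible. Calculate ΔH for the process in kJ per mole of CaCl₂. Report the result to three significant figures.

|ΔT| = |32.61 − 18.80| = 13.81 °C
|q_surr| = (239.0 × 3.93) × 13.81 = 939.27 × 13.81 = 12970 J
n(CaCl₂) = 16.9 / 110.98 = 0.1523 mol
Temperature rose, so q_rxn = −|q_surr| = -12.97 kJ
ΔH = q_rxn / n = -85.16 kJ/mol

ΔH = -85.2 kJ/mol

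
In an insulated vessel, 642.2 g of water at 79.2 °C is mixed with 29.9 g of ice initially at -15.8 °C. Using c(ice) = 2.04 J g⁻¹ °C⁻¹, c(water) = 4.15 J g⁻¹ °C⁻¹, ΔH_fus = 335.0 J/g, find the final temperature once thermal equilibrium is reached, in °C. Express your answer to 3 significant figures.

Heat to bring ice to 0 °C and melt it: q₁ = 29.9×2.04×15.8 + 29.9×335.0 = 10980 J
Heat the water can supply cooling to 0 °C: 642.2×4.15×79.2 = 211078 J > q₁, so all ice melts.
Energy balance: 642.2×4.15×(79.2 − T) = 10980 + 29.9×4.15×(T − 0)
2665.13(79.2 − T) = 10980 + 124.085 T
211078 − 10980 = 2789.215 T
T = 200098 / 2789.215 = 71.74 °C

T_f = 71.7 °C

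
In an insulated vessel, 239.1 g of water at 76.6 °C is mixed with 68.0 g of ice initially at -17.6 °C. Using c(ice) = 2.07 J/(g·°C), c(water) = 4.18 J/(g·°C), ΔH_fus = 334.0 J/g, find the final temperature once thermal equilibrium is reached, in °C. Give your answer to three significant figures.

Heat to bring ice to 0 °C and melt it: q₁ = 68.0×2.07×17.6 + 68.0×334.0 = 25189 J
Heat the water can supply cooling to 0 °C: 239.1×4.18×76.6 = 76557.0 J > q₁, so all ice melts.
Energy balance: 239.1×4.18×(76.6 − T) = 25189 + 68.0×4.18×(T − 0)
999.438(76.6 − T) = 25189 + 284.24 T
76557.0 − 25189 = 1283.678 T
T = 51368.0 / 1283.678 = 40.02 °C

T_f = 40.0 °C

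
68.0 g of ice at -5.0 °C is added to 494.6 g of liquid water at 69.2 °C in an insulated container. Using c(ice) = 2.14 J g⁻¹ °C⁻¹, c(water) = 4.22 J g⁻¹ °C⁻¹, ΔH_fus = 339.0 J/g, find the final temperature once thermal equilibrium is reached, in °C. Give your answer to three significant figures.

T_f = 50.8 °C

Heat to bring ice to 0 °C and melt it: q₁ = 68.0×2.14×5.0 + 68.0×339.0 = 23780 J
Heat the water can supply cooling to 0 °C: 494.6×4.22×69.2 = 144435 J > q₁, so all ice melts.
Energy balance: 494.6×4.22×(69.2 − T) = 23780 + 68.0×4.22×(T − 0)
2087.212(69.2 − T) = 23780 + 286.96 T
144435 − 23780 = 2374.172 T
T = 120655 / 2374.172 = 50.82 °C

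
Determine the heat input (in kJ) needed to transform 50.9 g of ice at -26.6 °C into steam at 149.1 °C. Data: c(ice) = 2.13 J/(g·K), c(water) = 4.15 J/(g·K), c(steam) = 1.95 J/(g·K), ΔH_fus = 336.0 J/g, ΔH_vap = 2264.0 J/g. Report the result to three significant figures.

q = 161 kJ

q1 (heat ice -26.6→0.0 °C): 50.9 × 2.13 × 26.6 = 2884 J
q2 (melt at 0 °C): 50.9 × 336.0 = 17102 J
q3 (heat water 0.0→100.0 °C): 50.9 × 4.15 × 100.0 = 21124 J
q4 (vaporize at 100 °C): 50.9 × 2264.0 = 115238 J
q5 (heat steam 100.0→149.1 °C): 50.9 × 1.95 × 49.1 = 4873 J
Total: 2884 + 17102 + 21124 + 115238 + 4873 = 161221 J = 161 kJ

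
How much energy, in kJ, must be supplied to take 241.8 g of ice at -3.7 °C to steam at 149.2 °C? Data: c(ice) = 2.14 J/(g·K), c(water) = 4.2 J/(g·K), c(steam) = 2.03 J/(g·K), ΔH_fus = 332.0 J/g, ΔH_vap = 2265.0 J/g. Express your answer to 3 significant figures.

q1 (heat ice -3.7→0.0 °C): 241.8 × 2.14 × 3.7 = 1915 J
q2 (melt at 0 °C): 241.8 × 332.0 = 80278 J
q3 (heat water 0.0→100.0 °C): 241.8 × 4.2 × 100.0 = 101556 J
q4 (vaporize at 100 °C): 241.8 × 2265.0 = 547677 J
q5 (heat steam 100.0→149.2 °C): 241.8 × 2.03 × 49.2 = 24150 J
Total: 1915 + 80278 + 101556 + 547677 + 24150 = 755576 J = 756 kJ

q = 756 kJ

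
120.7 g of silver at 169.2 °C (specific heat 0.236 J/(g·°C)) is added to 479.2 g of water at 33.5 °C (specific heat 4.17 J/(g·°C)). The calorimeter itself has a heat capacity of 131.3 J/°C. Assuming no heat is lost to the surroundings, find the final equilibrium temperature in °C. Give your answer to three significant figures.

T_f = 35.3 °C

Heat lost by silver = heat gained by water + calorimeter.
(120.7)(0.236)(169.2 − T) = [(479.2)(4.17) + 131.3](T − 33.5)
28.4852 (169.2 − T) = 2129.564 (T − 33.5)
4819.7 − 28.4852 T = 2129.564 T − 71340
76159.7 = 2158.0492 T
T = 35.29 °C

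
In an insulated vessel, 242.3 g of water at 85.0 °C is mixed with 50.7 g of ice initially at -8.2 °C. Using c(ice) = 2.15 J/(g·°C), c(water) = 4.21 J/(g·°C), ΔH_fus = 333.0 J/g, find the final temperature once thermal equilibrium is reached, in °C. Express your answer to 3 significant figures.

T_f = 55.9 °C

Heat to bring ice to 0 °C and melt it: q₁ = 50.7×2.15×8.2 + 50.7×333.0 = 17777 J
Heat the water can supply cooling to 0 °C: 242.3×4.21×85.0 = 86707.1 J > q₁, so all ice melts.
Energy balance: 242.3×4.21×(85.0 − T) = 17777 + 50.7×4.21×(T − 0)
1020.083(85.0 − T) = 17777 + 213.447 T
86707.1 − 17777 = 1233.530 T
T = 68930.1 / 1233.530 = 55.88 °C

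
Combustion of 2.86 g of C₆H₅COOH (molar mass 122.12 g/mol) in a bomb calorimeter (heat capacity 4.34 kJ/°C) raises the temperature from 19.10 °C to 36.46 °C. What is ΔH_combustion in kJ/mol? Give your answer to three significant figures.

ΔT = 36.46 − 19.10 = 17.36 °C
q_cal = C_cal × ΔT = 4.34 × 17.36 = 75.3424 kJ
n = 2.86 / 122.12 = 0.02342 mol
q_rxn = −q_cal = -75.3424 kJ
ΔH = -75.3424 / 0.02342 = -3217 kJ/mol

ΔH = -3220 kJ/mol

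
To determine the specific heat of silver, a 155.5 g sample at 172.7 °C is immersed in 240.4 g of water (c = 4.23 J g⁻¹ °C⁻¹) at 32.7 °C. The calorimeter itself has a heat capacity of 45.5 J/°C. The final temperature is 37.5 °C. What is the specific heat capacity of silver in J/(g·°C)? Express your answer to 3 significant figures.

c = 0.243 J/(g·°C)

q_gained = (240.4 × 4.23 + 45.5) × (37.5 − 32.7) = 5099 J
q_lost = 155.5 × c × (172.7 − 37.5) = 21023.6 c
Set equal: c = 5099 / 21023.6 = 0.243 J/(g·°C)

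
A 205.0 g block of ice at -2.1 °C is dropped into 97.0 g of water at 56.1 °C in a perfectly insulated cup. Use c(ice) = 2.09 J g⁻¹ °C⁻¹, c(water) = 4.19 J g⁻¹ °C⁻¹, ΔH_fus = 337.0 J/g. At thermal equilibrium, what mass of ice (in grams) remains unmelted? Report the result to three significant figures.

Heat to warm all ice to 0 °C: 205.0×2.09×2.1 = 899.75 J
Heat released by water cooling to 0 °C: 97.0×4.19×56.1 = 22801 J
22801 J < 899.75 + 205.0×337.0 = 69984.75 J, so not all ice melts; final T = 0 °C.
Heat left for melting: 22801 − 899.75 = 21901.25 J
Mass melted = 21901.25 / 337.0 = 64.99 g
Ice remaining = 205.0 − 64.99 = 140.01 g

m_ice remaining = 140 g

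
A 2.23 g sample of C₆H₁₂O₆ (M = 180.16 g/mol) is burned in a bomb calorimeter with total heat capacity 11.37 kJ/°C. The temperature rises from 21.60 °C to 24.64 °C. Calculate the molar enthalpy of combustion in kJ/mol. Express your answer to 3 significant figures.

ΔT = 24.64 − 21.60 = 3.04 °C
q_cal = C_cal × ΔT = 11.37 × 3.04 = 34.5648 kJ
n = 2.23 / 180.16 = 0.01238 mol
q_rxn = −q_cal = -34.5648 kJ
ΔH = -34.5648 / 0.01238 = -2792 kJ/mol

ΔH = -2790 kJ/mol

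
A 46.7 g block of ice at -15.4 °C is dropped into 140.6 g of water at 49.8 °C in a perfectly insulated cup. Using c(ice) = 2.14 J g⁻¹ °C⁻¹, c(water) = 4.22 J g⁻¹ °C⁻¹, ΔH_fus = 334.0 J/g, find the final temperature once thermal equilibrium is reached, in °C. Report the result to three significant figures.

T_f = 15.7 °C

Heat to bring ice to 0 °C and melt it: q₁ = 46.7×2.14×15.4 + 46.7×334.0 = 17137 J
Heat the water can supply cooling to 0 °C: 140.6×4.22×49.8 = 29547.9 J > q₁, so all ice melts.
Energy balance: 140.6×4.22×(49.8 − T) = 17137 + 46.7×4.22×(T − 0)
593.332(49.8 − T) = 17137 + 197.074 T
29547.9 − 17137 = 790.406 T
T = 12410.9 / 790.406 = 15.70 °C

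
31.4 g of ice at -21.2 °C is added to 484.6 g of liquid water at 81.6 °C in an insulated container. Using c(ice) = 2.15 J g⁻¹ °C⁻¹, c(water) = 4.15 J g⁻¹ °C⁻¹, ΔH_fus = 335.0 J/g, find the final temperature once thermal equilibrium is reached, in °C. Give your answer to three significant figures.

T_f = 71.1 °C

Heat to bring ice to 0 °C and melt it: q₁ = 31.4×2.15×21.2 + 31.4×335.0 = 11950 J
Heat the water can supply cooling to 0 °C: 484.6×4.15×81.6 = 164105 J > q₁, so all ice melts.
Energy balance: 484.6×4.15×(81.6 − T) = 11950 + 31.4×4.15×(T − 0)
2011.09(81.6 − T) = 11950 + 130.31 T
164105 − 11950 = 2141.40 T
T = 152155 / 2141.40 = 71.05 °C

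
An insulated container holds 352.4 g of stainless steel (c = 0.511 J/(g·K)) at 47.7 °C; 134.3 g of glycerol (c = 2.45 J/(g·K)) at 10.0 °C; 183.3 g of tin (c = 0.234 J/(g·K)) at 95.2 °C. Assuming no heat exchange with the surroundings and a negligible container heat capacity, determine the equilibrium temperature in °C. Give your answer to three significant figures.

Σ mᵢcᵢ(T − Tᵢ) = 0  ⇒  T = Σ mᵢcᵢTᵢ / Σ mᵢcᵢ
Σ mᵢcᵢ = 352.4×0.511 + 134.3×2.45 + 183.3×0.234 = 552.0036
Σ mᵢcᵢTᵢ = 180.0764×47.7 + 329.035×10.0 + 42.8922×95.2 = 15963
T = 15963 / 552.0036 = 28.92 °C

T_f = 28.9 °C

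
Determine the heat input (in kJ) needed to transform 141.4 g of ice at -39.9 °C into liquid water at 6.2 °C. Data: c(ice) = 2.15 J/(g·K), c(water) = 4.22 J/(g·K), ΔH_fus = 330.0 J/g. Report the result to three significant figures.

q = 62.5 kJ

q1 (heat ice -39.9→0.0 °C): 141.4 × 2.15 × 39.9 = 12130 J
q2 (melt at 0 °C): 141.4 × 330.0 = 46662 J
q3 (heat water 0.0→6.2 °C): 141.4 × 4.22 × 6.2 = 3700 J
Total: 12130 + 46662 + 3700 = 62492 J = 62.5 kJ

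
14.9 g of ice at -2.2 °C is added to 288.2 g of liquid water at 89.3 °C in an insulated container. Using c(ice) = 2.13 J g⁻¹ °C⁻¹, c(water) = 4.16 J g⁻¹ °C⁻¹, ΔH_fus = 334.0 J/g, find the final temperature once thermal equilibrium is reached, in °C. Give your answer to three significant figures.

Heat to bring ice to 0 °C and melt it: q₁ = 14.9×2.13×2.2 + 14.9×334.0 = 5046.4 J
Heat the water can supply cooling to 0 °C: 288.2×4.16×89.3 = 107063 J > q₁, so all ice melts.
Energy balance: 288.2×4.16×(89.3 − T) = 5046.4 + 14.9×4.16×(T − 0)
1198.912(89.3 − T) = 5046.4 + 61.984 T
107063 − 5046.4 = 1260.896 T
T = 102016.6 / 1260.896 = 80.91 °C

T_f = 80.9 °C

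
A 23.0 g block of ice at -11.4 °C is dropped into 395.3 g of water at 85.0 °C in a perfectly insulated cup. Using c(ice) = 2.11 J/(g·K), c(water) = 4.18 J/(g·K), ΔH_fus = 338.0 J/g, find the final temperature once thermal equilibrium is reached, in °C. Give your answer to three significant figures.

Heat to bring ice to 0 °C and melt it: q₁ = 23.0×2.11×11.4 + 23.0×338.0 = 8327.2 J
Heat the water can supply cooling to 0 °C: 395.3×4.18×85.0 = 140450 J > q₁, so all ice melts.
Energy balance: 395.3×4.18×(85.0 − T) = 8327.2 + 23.0×4.18×(T − 0)
1652.354(85.0 − T) = 8327.2 + 96.14 T
140450 − 8327.2 = 1748.494 T
T = 132122.8 / 1748.494 = 75.56 °C

T_f = 75.6 °C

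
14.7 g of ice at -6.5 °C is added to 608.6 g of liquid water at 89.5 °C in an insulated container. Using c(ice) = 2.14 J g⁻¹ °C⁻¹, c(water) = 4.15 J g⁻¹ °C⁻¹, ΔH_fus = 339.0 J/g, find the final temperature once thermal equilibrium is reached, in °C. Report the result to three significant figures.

T_f = 85.4 °C

Heat to bring ice to 0 °C and melt it: q₁ = 14.7×2.14×6.5 + 14.7×339.0 = 5187.8 J
Heat the water can supply cooling to 0 °C: 608.6×4.15×89.5 = 226049 J > q₁, so all ice melts.
Energy balance: 608.6×4.15×(89.5 − T) = 5187.8 + 14.7×4.15×(T − 0)
2525.69(89.5 − T) = 5187.8 + 61.005 T
226049 − 5187.8 = 2586.695 T
T = 220861.2 / 2586.695 = 85.38 °C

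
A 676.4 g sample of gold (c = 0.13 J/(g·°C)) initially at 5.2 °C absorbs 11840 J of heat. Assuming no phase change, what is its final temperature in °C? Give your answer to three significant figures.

ΔT = q / (m c) = 11840 / (676.4 × 0.13) = 134.6 °C
T_f = 5.2 + 134.6 = 139.8 °C

T_f = 140 °C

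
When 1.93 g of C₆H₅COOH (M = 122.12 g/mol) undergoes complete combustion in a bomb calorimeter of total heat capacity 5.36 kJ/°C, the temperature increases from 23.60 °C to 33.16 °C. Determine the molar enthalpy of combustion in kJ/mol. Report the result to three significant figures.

ΔT = 33.16 − 23.60 = 9.56 °C
q_cal = C_cal × ΔT = 5.36 × 9.56 = 51.2416 kJ
n = 1.93 / 122.12 = 0.01580 mol
q_rxn = −q_cal = -51.2416 kJ
ΔH = -51.2416 / 0.01580 = -3243 kJ/mol

ΔH = -3240 kJ/mol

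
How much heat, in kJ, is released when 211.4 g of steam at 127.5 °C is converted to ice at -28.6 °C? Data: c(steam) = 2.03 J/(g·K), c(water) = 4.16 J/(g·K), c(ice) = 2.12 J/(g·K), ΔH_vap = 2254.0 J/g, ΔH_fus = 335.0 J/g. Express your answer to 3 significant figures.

q1 (cool steam 127.5→100 °C): 211.4 × 2.03 × 27.5 = 11801 J
q2 (condense at 100 °C): 211.4 × 2254.0 = 476496 J
q3 (cool water 100→0 °C): 211.4 × 4.16 × 100.0 = 87942 J
q4 (freeze at 0 °C): 211.4 × 335.0 = 70819 J
q5 (cool ice 0→-28.6 °C): 211.4 × 2.12 × 28.6 = 12818 J
Total: 11801 + 476496 + 87942 + 70819 + 12818 = 659876 J = 660 kJ

q = 660 kJ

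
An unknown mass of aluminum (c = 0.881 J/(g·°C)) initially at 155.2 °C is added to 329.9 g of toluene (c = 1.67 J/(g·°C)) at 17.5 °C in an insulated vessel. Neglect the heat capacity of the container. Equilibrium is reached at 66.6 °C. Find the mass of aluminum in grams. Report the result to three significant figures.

m = 347 g

q_gained = (329.9 × 1.67) × (66.6 − 17.5) = 27050 J
q_lost = m × 0.881 × (155.2 − 66.6) = 78.0566 m
m = 27050 / 78.0566 = 347 g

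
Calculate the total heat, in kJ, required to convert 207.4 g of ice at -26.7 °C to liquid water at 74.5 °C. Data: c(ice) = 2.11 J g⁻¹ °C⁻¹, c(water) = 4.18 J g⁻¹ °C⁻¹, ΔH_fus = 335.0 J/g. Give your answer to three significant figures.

q = 146 kJ

q1 (heat ice -26.7→0.0 °C): 207.4 × 2.11 × 26.7 = 11684 J
q2 (melt at 0 °C): 207.4 × 335.0 = 69479 J
q3 (heat water 0.0→74.5 °C): 207.4 × 4.18 × 74.5 = 64586 J
Total: 11684 + 69479 + 64586 = 145749 J = 146 kJ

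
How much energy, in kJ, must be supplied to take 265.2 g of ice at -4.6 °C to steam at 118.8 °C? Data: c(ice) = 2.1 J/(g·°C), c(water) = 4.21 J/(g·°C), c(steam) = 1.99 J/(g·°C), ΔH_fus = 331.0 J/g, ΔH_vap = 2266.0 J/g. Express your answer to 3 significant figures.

q = 813 kJ

q1 (heat ice -4.6→0.0 °C): 265.2 × 2.1 × 4.6 = 2562 J
q2 (melt at 0 °C): 265.2 × 331.0 = 87781 J
q3 (heat water 0.0→100.0 °C): 265.2 × 4.21 × 100.0 = 111649 J
q4 (vaporize at 100 °C): 265.2 × 2266.0 = 600943 J
q5 (heat steam 100.0→118.8 °C): 265.2 × 1.99 × 18.8 = 9922 J
Total: 2562 + 87781 + 111649 + 600943 + 9922 = 812857 J = 813 kJ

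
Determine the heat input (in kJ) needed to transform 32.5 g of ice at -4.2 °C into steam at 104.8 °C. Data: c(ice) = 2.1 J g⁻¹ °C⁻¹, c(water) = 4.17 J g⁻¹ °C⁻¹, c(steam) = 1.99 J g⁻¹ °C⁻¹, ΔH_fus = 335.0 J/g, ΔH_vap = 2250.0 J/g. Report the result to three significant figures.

q1 (heat ice -4.2→0.0 °C): 32.5 × 2.1 × 4.2 = 287 J
q2 (melt at 0 °C): 32.5 × 335.0 = 10888 J
q3 (heat water 0.0→100.0 °C): 32.5 × 4.17 × 100.0 = 13553 J
q4 (vaporize at 100 °C): 32.5 × 2250.0 = 73125 J
q5 (heat steam 100.0→104.8 °C): 32.5 × 1.99 × 4.8 = 310 J
Total: 287 + 10888 + 13553 + 73125 + 310 = 98163 J = 98.2 kJ

q = 98.2 kJ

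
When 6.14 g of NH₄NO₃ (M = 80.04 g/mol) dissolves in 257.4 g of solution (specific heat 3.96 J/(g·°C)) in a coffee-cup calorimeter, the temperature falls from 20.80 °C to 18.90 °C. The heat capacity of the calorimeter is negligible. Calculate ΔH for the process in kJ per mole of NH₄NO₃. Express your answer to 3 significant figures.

ΔH = 25.2 kJ/mol

|ΔT| = |18.90 − 20.80| = 1.90 °C
|q_surr| = (257.4 × 3.96) × 1.90 = 1019.304 × 1.90 = 1936.7 J
n(NH₄NO₃) = 6.14 / 80.04 = 0.076712 mol
Temperature fell, so q_rxn = +|q_surr| = 1.9367 kJ
ΔH = q_rxn / n = 25.246 kJ/mol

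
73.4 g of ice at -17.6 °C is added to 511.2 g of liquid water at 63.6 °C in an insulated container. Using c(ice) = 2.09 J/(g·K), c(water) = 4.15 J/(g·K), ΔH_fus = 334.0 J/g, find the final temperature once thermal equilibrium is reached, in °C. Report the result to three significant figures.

T_f = 44.4 °C

Heat to bring ice to 0 °C and melt it: q₁ = 73.4×2.09×17.6 + 73.4×334.0 = 27216 J
Heat the water can supply cooling to 0 °C: 511.2×4.15×63.6 = 134926 J > q₁, so all ice melts.
Energy balance: 511.2×4.15×(63.6 − T) = 27216 + 73.4×4.15×(T − 0)
2121.48(63.6 − T) = 27216 + 304.61 T
134926 − 27216 = 2426.09 T
T = 107710 / 2426.09 = 44.40 °C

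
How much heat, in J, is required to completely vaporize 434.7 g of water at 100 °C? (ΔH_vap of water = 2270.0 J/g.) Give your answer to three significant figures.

q = 987000 J

q = m × ΔH_vap = 434.7 × 2270.0 = 986800 J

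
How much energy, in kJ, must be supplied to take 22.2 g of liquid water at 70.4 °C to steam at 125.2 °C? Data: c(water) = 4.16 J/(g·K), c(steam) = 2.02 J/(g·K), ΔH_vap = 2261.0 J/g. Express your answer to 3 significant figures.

q = 54.1 kJ

q1 (heat water 70.4→100.0 °C): 22.2 × 4.16 × 29.6 = 2734 J
q2 (vaporize at 100 °C): 22.2 × 2261.0 = 50194 J
q3 (heat steam 100.0→125.2 °C): 22.2 × 2.02 × 25.2 = 1130 J
Total: 2734 + 50194 + 1130 = 54058 J = 54.1 kJ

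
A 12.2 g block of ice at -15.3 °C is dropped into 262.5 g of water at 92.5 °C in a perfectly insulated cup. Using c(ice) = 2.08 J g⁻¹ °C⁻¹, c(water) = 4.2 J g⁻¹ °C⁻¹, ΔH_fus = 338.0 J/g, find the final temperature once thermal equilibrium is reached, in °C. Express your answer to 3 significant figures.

T_f = 84.5 °C

Heat to bring ice to 0 °C and melt it: q₁ = 12.2×2.08×15.3 + 12.2×338.0 = 4511.9 J
Heat the water can supply cooling to 0 °C: 262.5×4.2×92.5 = 101981 J > q₁, so all ice melts.
Energy balance: 262.5×4.2×(92.5 − T) = 4511.9 + 12.2×4.2×(T − 0)
1102.5(92.5 − T) = 4511.9 + 51.24 T
101981 − 4511.9 = 1153.74 T
T = 97469.1 / 1153.74 = 84.48 °C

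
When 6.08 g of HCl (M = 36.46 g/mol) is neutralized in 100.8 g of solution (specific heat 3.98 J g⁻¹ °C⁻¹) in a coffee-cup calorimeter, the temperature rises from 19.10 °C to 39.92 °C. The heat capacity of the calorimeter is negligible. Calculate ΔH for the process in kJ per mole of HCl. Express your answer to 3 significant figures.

ΔH = -50.1 kJ/mol

|ΔT| = |39.92 − 19.10| = 20.82 °C
|q_surr| = (100.8 × 3.98) × 20.82 = 401.184 × 20.82 = 8353 J
n(HCl) = 6.08 / 36.46 = 0.1668 mol
Temperature rose, so q_rxn = −|q_surr| = -8.353 kJ
ΔH = q_rxn / n = -50.08 kJ/mol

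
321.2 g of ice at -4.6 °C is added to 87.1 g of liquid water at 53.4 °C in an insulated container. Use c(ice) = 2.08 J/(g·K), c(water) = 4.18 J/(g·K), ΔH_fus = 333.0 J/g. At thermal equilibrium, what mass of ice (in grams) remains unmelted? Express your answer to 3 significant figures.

Heat to warm all ice to 0 °C: 321.2×2.08×4.6 = 3073.2 J
Heat released by water cooling to 0 °C: 87.1×4.18×53.4 = 19442 J
19442 J < 3073.2 + 321.2×333.0 = 110032.8 J, so not all ice melts; final T = 0 °C.
Heat left for melting: 19442 − 3073.2 = 16368.8 J
Mass melted = 16368.8 / 333.0 = 49.16 g
Ice remaining = 321.2 − 49.16 = 272.04 g

m_ice remaining = 272 g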